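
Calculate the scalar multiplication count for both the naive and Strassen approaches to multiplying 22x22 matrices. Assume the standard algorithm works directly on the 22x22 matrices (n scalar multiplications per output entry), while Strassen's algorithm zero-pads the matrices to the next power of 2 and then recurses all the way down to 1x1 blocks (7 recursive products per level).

Matrix multiplication for 22x22 matrices:

Strassen's algorithm requires power-of-2 dimensions. Pad 22x22 to 32x32 (next power of 2).

Standard algorithm: 22^3 = 10648 multiplications
Strassen's algorithm: 7^(log2(32)) = 7^5 = 16807 multiplications
Difference: 10648 - 16807 = -6159 (Strassen uses MORE here due to padding overhead — for small or just-over-power-of-2 n, padding can outweigh the per-level savings)

Standard: 10648 multiplications (22^3). Strassen: 16807 multiplications (7^5, after padding to 32x32). Strassen reduces 8 recursive multiplications to 7 at each level.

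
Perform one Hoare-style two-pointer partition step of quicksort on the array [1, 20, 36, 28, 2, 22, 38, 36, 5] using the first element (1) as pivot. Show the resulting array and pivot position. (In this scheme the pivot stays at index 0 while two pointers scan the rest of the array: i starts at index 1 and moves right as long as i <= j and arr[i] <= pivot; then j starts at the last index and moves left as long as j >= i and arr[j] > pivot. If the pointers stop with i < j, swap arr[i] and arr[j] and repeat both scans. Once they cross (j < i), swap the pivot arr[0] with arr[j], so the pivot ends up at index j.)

Hoare-style two-pointer partition with pivot = 1:

Initial array: [1, 20, 36, 28, 2, 22, 38, 36, 5]

Pointers start at i = 1, j = 8.
i ends at 1, j ends at 0: the pointers have crossed (j < i), so scanning stops.

j = 0, so swapping arr[0] with arr[j] leaves the pivot at position 0: [1, 20, 36, 28, 2, 22, 38, 36, 5]
Pivot position: 0

After partitioning with pivot 1, the array becomes [1, 20, 36, 28, 2, 22, 38, 36, 5]. The pivot is placed at index 0. All elements to the left of the pivot are <= 1, and all elements to the right are > 1.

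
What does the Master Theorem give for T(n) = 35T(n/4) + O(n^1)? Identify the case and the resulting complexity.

Master Theorem for T(n) = 35T(n/4) + O(n^1):

a = 35, b = 4, c = 1
log_b(a) = log_4(35) = 2.5646

Case 1: c = 1 < log_4(35) = 2.5646
T(n) = O(n^(log_4 35))

For T(n) = 35T(n/4) + O(n^1): log_4(35) = 2.5646. This is Case 1 of the Master Theorem (c < log_b(a), work dominated by leaves), giving O(n^(log_4 35)).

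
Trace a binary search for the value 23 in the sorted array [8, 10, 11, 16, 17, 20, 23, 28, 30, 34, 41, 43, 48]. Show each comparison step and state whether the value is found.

Binary search for 23 in [8, 10, 11, 16, 17, 20, 23, 28, 30, 34, 41, 43, 48]:

lo=0, hi=12, mid=6, arr[mid]=23 -> Found target at index 6!

Binary search finds 23 at index 6 after 1 comparisons. The search repeatedly halves the search space by comparing with the middle element.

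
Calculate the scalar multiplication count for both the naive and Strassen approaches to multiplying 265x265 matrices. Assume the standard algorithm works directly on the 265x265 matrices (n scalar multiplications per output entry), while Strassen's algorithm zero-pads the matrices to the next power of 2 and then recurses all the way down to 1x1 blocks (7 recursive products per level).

Matrix multiplication for 265x265 matrices:

Strassen's algorithm requires power-of-2 dimensions. Pad 265x265 to 512x512 (next power of 2).

Standard algorithm: 265^3 = 18609625 multiplications
Strassen's algorithm: 7^(log2(512)) = 7^9 = 40353607 multiplications
Difference: 18609625 - 40353607 = -21743982 (Strassen uses MORE here due to padding overhead — for small or just-over-power-of-2 n, padding can outweigh the per-level savings)

Standard: 18609625 multiplications (265^3). Strassen: 40353607 multiplications (7^9, after padding to 512x512). Strassen reduces 8 recursive multiplications to 7 at each level.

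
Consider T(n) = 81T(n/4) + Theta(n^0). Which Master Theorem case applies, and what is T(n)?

Master Theorem for T(n) = 81T(n/4) + O(n^0):

a = 81, b = 4, c = 0
log_b(a) = log_4(81) = 3.1699

Case 1: c = 0 < log_4(81) = 3.1699
T(n) = O(n^(log_4 81))

For T(n) = 81T(n/4) + O(n^0): log_4(81) = 3.1699. This is Case 1 of the Master Theorem (c < log_b(a), work dominated by leaves), giving O(n^(log_4 81)).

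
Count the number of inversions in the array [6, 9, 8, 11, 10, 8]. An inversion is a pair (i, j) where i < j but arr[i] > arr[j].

Finding inversions in [6, 9, 8, 11, 10, 8]:

(1, 2): arr[1]=9 > arr[2]=8
(1, 5): arr[1]=9 > arr[5]=8
(3, 4): arr[3]=11 > arr[4]=10
(3, 5): arr[3]=11 > arr[5]=8
(4, 5): arr[4]=10 > arr[5]=8

Total inversions: 5

The array has 5 inversion(s): (1,2), (1,5), (3,4), (3,5), (4,5). Each pair (i,j) satisfies i < j and arr[i] > arr[j].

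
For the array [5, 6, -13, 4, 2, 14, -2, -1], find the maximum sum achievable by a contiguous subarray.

Using Kadane's algorithm on [5, 6, -13, 4, 2, 14, -2, -1]:

Scanning through the array:
Position 1 (value 6): max_ending_here = 11, max_so_far = 11
Position 2 (value -13): max_ending_here = -2, max_so_far = 11
Position 3 (value 4): max_ending_here = 4, max_so_far = 11
Position 4 (value 2): max_ending_here = 6, max_so_far = 11
Position 5 (value 14): max_ending_here = 20, max_so_far = 20
Position 6 (value -2): max_ending_here = 18, max_so_far = 20
Position 7 (value -1): max_ending_here = 17, max_so_far = 20

Maximum subarray: [4, 2, 14]
Maximum sum: 20

The maximum subarray is [4, 2, 14] with sum 20. This subarray runs from index 3 to index 5.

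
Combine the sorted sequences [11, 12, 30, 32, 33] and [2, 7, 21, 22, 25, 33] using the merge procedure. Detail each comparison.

Merging process:

Compare 11 vs 2: take 2 from right. Merged: [2]
Compare 11 vs 7: take 7 from right. Merged: [2, 7]
Compare 11 vs 21: take 11 from left. Merged: [2, 7, 11]
Compare 12 vs 21: take 12 from left. Merged: [2, 7, 11, 12]
Compare 30 vs 21: take 21 from right. Merged: [2, 7, 11, 12, 21]
Compare 30 vs 22: take 22 from right. Merged: [2, 7, 11, 12, 21, 22]
Compare 30 vs 25: take 25 from right. Merged: [2, 7, 11, 12, 21, 22, 25]
Compare 30 vs 33: take 30 from left. Merged: [2, 7, 11, 12, 21, 22, 25, 30]
Compare 32 vs 33: take 32 from left. Merged: [2, 7, 11, 12, 21, 22, 25, 30, 32]
Compare 33 vs 33: take 33 from left. Merged: [2, 7, 11, 12, 21, 22, 25, 30, 32, 33]
Append remaining from right: [33]. Merged: [2, 7, 11, 12, 21, 22, 25, 30, 32, 33, 33]

Final merged array: [2, 7, 11, 12, 21, 22, 25, 30, 32, 33, 33]
Total comparisons: 10

The merged array is [2, 7, 11, 12, 21, 22, 25, 30, 32, 33, 33], requiring 10 comparisons. The merge step runs in O(n) time where n is the total number of elements.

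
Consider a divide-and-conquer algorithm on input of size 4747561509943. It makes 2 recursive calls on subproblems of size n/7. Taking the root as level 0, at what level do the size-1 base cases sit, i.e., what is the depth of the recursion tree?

For divide and conquer with division factor 7:

Problem sizes at each level:
Level 0: 4747561509943
Level 1: 678223072849
Level 2: 96889010407
Level 3: 13841287201
Level 4: 1977326743
Level 5: 282475249
Level 6: 40353607
Level 7: 5764801
Level 8: 823543
Level 9: 117649
Level 10: 16807
Level 11: 2401
Level 12: 343
Level 13: 49
Level 14: 7
Level 15: 1

The root is level 0 and the size-1 base case is level 15 (the tree spans levels 0 through 15, i.e. 16 levels counting the root), so the depth is the number of divisions: log_7(4747561509943) = 15

The recursion tree depth is log_7(4747561509943) = 15. At each level, the problem size is divided by 7, so it takes 15 divisions to reduce to a base case of size 1. The algorithm makes 2 recursive calls at each level.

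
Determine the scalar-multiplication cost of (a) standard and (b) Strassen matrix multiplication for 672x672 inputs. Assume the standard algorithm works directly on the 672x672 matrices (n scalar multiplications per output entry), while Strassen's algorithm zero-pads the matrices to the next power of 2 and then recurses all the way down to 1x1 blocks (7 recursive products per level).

Matrix multiplication for 672x672 matrices:

Strassen's algorithm requires power-of-2 dimensions. Pad 672x672 to 1024x1024 (next power of 2).

Standard algorithm: 672^3 = 303464448 multiplications
Strassen's algorithm: 7^(log2(1024)) = 7^10 = 282475249 multiplications
Savings: 303464448 - 282475249 = 20989199 multiplications

Standard: 303464448 multiplications (672^3). Strassen: 282475249 multiplications (7^10, after padding to 1024x1024). Strassen reduces 8 recursive multiplications to 7 at each level.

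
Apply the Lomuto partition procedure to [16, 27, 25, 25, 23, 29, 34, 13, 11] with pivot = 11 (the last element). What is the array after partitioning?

Lomuto partition with pivot = 11:

Initial array: [16, 27, 25, 25, 23, 29, 34, 13, 11]

arr[0]=16 > 11: no swap
arr[1]=27 > 11: no swap
arr[2]=25 > 11: no swap
arr[3]=25 > 11: no swap
arr[4]=23 > 11: no swap
arr[5]=29 > 11: no swap
arr[6]=34 > 11: no swap
arr[7]=13 > 11: no swap

Place pivot at position 0: [11, 27, 25, 25, 23, 29, 34, 13, 16]
Pivot position: 0

After partitioning with pivot 11, the array becomes [11, 27, 25, 25, 23, 29, 34, 13, 16]. The pivot is placed at index 0. All elements to the left of the pivot are <= 11, and all elements to the right are > 11.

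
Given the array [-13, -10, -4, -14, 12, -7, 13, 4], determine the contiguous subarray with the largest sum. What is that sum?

Using Kadane's algorithm on [-13, -10, -4, -14, 12, -7, 13, 4]:

Scanning through the array:
Position 1 (value -10): max_ending_here = -10, max_so_far = -10
Position 2 (value -4): max_ending_here = -4, max_so_far = -4
Position 3 (value -14): max_ending_here = -14, max_so_far = -4
Position 4 (value 12): max_ending_here = 12, max_so_far = 12
Position 5 (value -7): max_ending_here = 5, max_so_far = 12
Position 6 (value 13): max_ending_here = 18, max_so_far = 18
Position 7 (value 4): max_ending_here = 22, max_so_far = 22

Maximum subarray: [12, -7, 13, 4]
Maximum sum: 22

The maximum subarray is [12, -7, 13, 4] with sum 22. This subarray runs from index 4 to index 7.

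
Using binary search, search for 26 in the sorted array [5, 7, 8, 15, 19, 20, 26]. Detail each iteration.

Binary search for 26 in [5, 7, 8, 15, 19, 20, 26]:

lo=0, hi=6, mid=3, arr[mid]=15 -> 15 < 26, search right half
lo=4, hi=6, mid=5, arr[mid]=20 -> 20 < 26, search right half
lo=6, hi=6, mid=6, arr[mid]=26 -> Found target at index 6!

Binary search finds 26 at index 6 after 3 comparisons. The search repeatedly halves the search space by comparing with the middle element.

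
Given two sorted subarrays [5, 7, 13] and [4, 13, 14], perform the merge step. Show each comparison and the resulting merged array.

Merging process:

Compare 5 vs 4: take 4 from right. Merged: [4]
Compare 5 vs 13: take 5 from left. Merged: [4, 5]
Compare 7 vs 13: take 7 from left. Merged: [4, 5, 7]
Compare 13 vs 13: take 13 from left. Merged: [4, 5, 7, 13]
Append remaining from right: [13, 14]. Merged: [4, 5, 7, 13, 13, 14]

Final merged array: [4, 5, 7, 13, 13, 14]
Total comparisons: 4

The merged array is [4, 5, 7, 13, 13, 14], requiring 4 comparisons. The merge step runs in O(n) time where n is the total number of elements.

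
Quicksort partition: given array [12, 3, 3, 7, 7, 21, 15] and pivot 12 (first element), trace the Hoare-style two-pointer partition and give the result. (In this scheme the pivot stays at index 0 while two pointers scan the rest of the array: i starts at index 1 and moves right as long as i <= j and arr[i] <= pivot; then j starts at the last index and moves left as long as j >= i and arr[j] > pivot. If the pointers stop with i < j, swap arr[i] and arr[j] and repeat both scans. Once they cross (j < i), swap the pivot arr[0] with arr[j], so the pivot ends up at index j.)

Hoare-style two-pointer partition with pivot = 12:

Initial array: [12, 3, 3, 7, 7, 21, 15]

Pointers start at i = 1, j = 6.
i ends at 5, j ends at 4: the pointers have crossed (j < i), so scanning stops.

Swap pivot arr[0] with arr[4] to place pivot at position 4: [7, 3, 3, 7, 12, 21, 15]
Pivot position: 4

After partitioning with pivot 12, the array becomes [7, 3, 3, 7, 12, 21, 15]. The pivot is placed at index 4. All elements to the left of the pivot are <= 12, and all elements to the right are > 12.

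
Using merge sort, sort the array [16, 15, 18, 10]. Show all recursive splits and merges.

Merge sort trace:

Split: [16, 15, 18, 10] -> [16, 15] and [18, 10]
  Split: [16, 15] -> [16] and [15]
  Merge: [16] + [15] -> [15, 16]
  Split: [18, 10] -> [18] and [10]
  Merge: [18] + [10] -> [10, 18]
Merge: [15, 16] + [10, 18] -> [10, 15, 16, 18]

Final sorted array: [10, 15, 16, 18]

The merge sort proceeds by recursively splitting the array and merging sorted halves.
After all merges, the sorted array is [10, 15, 16, 18].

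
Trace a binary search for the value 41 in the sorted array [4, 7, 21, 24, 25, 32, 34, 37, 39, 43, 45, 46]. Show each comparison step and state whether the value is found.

Binary search for 41 in [4, 7, 21, 24, 25, 32, 34, 37, 39, 43, 45, 46]:

lo=0, hi=11, mid=5, arr[mid]=32 -> 32 < 41, search right half
lo=6, hi=11, mid=8, arr[mid]=39 -> 39 < 41, search right half
lo=9, hi=11, mid=10, arr[mid]=45 -> 45 > 41, search left half
lo=9, hi=9, mid=9, arr[mid]=43 -> 43 > 41, search left half
lo=9 > hi=8, target 41 not found

Binary search determines that 41 is not in the array after 4 comparisons. The search space was exhausted without finding the target.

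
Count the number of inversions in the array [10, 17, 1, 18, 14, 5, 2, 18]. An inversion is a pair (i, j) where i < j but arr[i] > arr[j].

Finding inversions in [10, 17, 1, 18, 14, 5, 2, 18]:

(0, 2): arr[0]=10 > arr[2]=1
(0, 5): arr[0]=10 > arr[5]=5
(0, 6): arr[0]=10 > arr[6]=2
(1, 2): arr[1]=17 > arr[2]=1
(1, 4): arr[1]=17 > arr[4]=14
(1, 5): arr[1]=17 > arr[5]=5
(1, 6): arr[1]=17 > arr[6]=2
(3, 4): arr[3]=18 > arr[4]=14
(3, 5): arr[3]=18 > arr[5]=5
(3, 6): arr[3]=18 > arr[6]=2
(4, 5): arr[4]=14 > arr[5]=5
(4, 6): arr[4]=14 > arr[6]=2
(5, 6): arr[5]=5 > arr[6]=2

Total inversions: 13

The array has 13 inversion(s): (0,2), (0,5), (0,6), (1,2), (1,4), (1,5), (1,6), (3,4), (3,5), (3,6), (4,5), (4,6), (5,6). Each pair (i,j) satisfies i < j and arr[i] > arr[j].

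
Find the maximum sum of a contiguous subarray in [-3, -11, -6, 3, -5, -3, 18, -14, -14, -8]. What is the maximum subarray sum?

Using Kadane's algorithm on [-3, -11, -6, 3, -5, -3, 18, -14, -14, -8]:

Scanning through the array:
Position 1 (value -11): max_ending_here = -11, max_so_far = -3
Position 2 (value -6): max_ending_here = -6, max_so_far = -3
Position 3 (value 3): max_ending_here = 3, max_so_far = 3
Position 4 (value -5): max_ending_here = -2, max_so_far = 3
Position 5 (value -3): max_ending_here = -3, max_so_far = 3
Position 6 (value 18): max_ending_here = 18, max_so_far = 18
Position 7 (value -14): max_ending_here = 4, max_so_far = 18
Position 8 (value -14): max_ending_here = -10, max_so_far = 18
Position 9 (value -8): max_ending_here = -8, max_so_far = 18

Maximum subarray: [18]
Maximum sum: 18

The maximum subarray is [18] with sum 18. This subarray runs from index 6 to index 6.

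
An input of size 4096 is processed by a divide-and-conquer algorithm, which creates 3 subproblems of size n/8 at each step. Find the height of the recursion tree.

For divide and conquer with division factor 8:

Problem sizes at each level:
Level 0: 4096
Level 1: 512
Level 2: 64
Level 3: 8
Level 4: 1

The root is level 0 and the size-1 base case is level 4 (the tree spans levels 0 through 4, i.e. 5 levels counting the root), so the depth is the number of divisions: log_8(4096) = 4

The recursion tree depth is log_8(4096) = 4. At each level, the problem size is divided by 8, so it takes 4 divisions to reduce to a base case of size 1. The algorithm makes 3 recursive calls at each level.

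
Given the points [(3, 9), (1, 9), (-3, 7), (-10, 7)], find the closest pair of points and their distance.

Computing all pairwise distances among 4 points:

d((3, 9), (1, 9)) = 2.0 <-- minimum
d((3, 9), (-3, 7)) = 6.3246
d((3, 9), (-10, 7)) = 13.1529
d((1, 9), (-3, 7)) = 4.4721
d((1, 9), (-10, 7)) = 11.1803
d((-3, 7), (-10, 7)) = 7.0

Closest pair: (3, 9) and (1, 9) with distance 2.0

The closest pair is (3, 9) and (1, 9) with Euclidean distance 2.0. For 4 points, brute-force pairwise comparison is shown above. For large n, the divide-and-conquer algorithm (sort by x, recurse on halves, check the dividing strip) achieves O(n log n).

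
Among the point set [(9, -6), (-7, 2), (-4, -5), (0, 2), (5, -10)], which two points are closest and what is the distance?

Computing all pairwise distances among 5 points:

d((9, -6), (-7, 2)) = 17.8885
d((9, -6), (-4, -5)) = 13.0384
d((9, -6), (0, 2)) = 12.0416
d((9, -6), (5, -10)) = 5.6569 <-- minimum
d((-7, 2), (-4, -5)) = 7.6158
d((-7, 2), (0, 2)) = 7.0
d((-7, 2), (5, -10)) = 16.9706
d((-4, -5), (0, 2)) = 8.0623
d((-4, -5), (5, -10)) = 10.2956
d((0, 2), (5, -10)) = 13.0

Closest pair: (9, -6) and (5, -10) with distance 5.6569

The closest pair is (9, -6) and (5, -10) with Euclidean distance 5.6569. For 5 points, brute-force pairwise comparison is shown above. For large n, the divide-and-conquer algorithm (sort by x, recurse on halves, check the dividing strip) achieves O(n log n).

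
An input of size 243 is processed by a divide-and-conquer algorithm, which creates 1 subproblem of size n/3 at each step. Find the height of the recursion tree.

For divide and conquer with division factor 3:

Problem sizes at each level:
Level 0: 243
Level 1: 81
Level 2: 27
Level 3: 9
Level 4: 3
Level 5: 1

The root is level 0 and the size-1 base case is level 5 (the tree spans levels 0 through 5, i.e. 6 levels counting the root), so the depth is the number of divisions: log_3(243) = 5

The recursion tree depth is log_3(243) = 5. At each level, the problem size is divided by 3, so it takes 5 divisions to reduce to a base case of size 1. The algorithm makes 1 recursive call at each level.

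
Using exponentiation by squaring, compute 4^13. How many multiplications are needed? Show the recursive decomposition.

Computing 4^13 by squaring (build up from 4^1; each line after the first costs one multiplication):

4^1 = 4
4^2 = (4^1)^2 = 4^2 = 16
4^3 = 4 * 4^2 = 4 * 16 = 64
4^6 = (4^3)^2 = 64^2 = 4096
4^12 = (4^6)^2 = 4096^2 = 16777216
4^13 = 4 * 4^12 = 4 * 16777216 = 67108864

Result: 67108864
Multiplications needed: 5 (5 lines after 4^1)

4^13 = 67108864. Using exponentiation by squaring, this requires 5 multiplications. The key idea: if the exponent is even, square the half-power; if odd, multiply by the base once.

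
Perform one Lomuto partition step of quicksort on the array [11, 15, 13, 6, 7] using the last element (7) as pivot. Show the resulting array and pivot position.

Lomuto partition with pivot = 7:

Initial array: [11, 15, 13, 6, 7]

arr[0]=11 > 7: no swap
arr[1]=15 > 7: no swap
arr[2]=13 > 7: no swap
arr[3]=6 <= 7: swap with position 0, array becomes [6, 15, 13, 11, 7]

Place pivot at position 1: [6, 7, 13, 11, 15]
Pivot position: 1

After partitioning with pivot 7, the array becomes [6, 7, 13, 11, 15]. The pivot is placed at index 1. All elements to the left of the pivot are <= 7, and all elements to the right are > 7.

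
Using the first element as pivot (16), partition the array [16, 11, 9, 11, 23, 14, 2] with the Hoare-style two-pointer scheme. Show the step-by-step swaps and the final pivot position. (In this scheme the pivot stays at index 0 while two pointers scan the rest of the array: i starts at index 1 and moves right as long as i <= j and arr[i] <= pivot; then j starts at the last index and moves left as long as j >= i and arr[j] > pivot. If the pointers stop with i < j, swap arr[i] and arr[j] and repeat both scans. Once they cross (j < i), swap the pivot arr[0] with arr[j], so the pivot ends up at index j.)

Hoare-style two-pointer partition with pivot = 16:

Initial array: [16, 11, 9, 11, 23, 14, 2]

Pointers start at i = 1, j = 6.
i stops at index 4 (arr[4]=23 > 16), j stops at index 6 (arr[6]=2 <= 16): swap arr[4] and arr[6], array becomes [16, 11, 9, 11, 2, 14, 23]
i ends at 6, j ends at 5: the pointers have crossed (j < i), so scanning stops.

Swap pivot arr[0] with arr[5] to place pivot at position 5: [14, 11, 9, 11, 2, 16, 23]
Pivot position: 5

After partitioning with pivot 16, the array becomes [14, 11, 9, 11, 2, 16, 23]. The pivot is placed at index 5. All elements to the left of the pivot are <= 16, and all elements to the right are > 16.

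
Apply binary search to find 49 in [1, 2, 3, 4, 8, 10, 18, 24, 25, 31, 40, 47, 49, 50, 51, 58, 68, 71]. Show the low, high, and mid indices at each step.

Binary search for 49 in [1, 2, 3, 4, 8, 10, 18, 24, 25, 31, 40, 47, 49, 50, 51, 58, 68, 71]:

lo=0, hi=17, mid=8, arr[mid]=25 -> 25 < 49, search right half
lo=9, hi=17, mid=13, arr[mid]=50 -> 50 > 49, search left half
lo=9, hi=12, mid=10, arr[mid]=40 -> 40 < 49, search right half
lo=11, hi=12, mid=11, arr[mid]=47 -> 47 < 49, search right half
lo=12, hi=12, mid=12, arr[mid]=49 -> Found target at index 12!

Binary search finds 49 at index 12 after 5 comparisons. The search repeatedly halves the search space by comparing with the middle element.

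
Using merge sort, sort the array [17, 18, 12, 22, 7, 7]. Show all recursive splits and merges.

Merge sort trace:

Split: [17, 18, 12, 22, 7, 7] -> [17, 18, 12] and [22, 7, 7]
  Split: [17, 18, 12] -> [17] and [18, 12]
    Split: [18, 12] -> [18] and [12]
    Merge: [18] + [12] -> [12, 18]
  Merge: [17] + [12, 18] -> [12, 17, 18]
  Split: [22, 7, 7] -> [22] and [7, 7]
    Split: [7, 7] -> [7] and [7]
    Merge: [7] + [7] -> [7, 7]
  Merge: [22] + [7, 7] -> [7, 7, 22]
Merge: [12, 17, 18] + [7, 7, 22] -> [7, 7, 12, 17, 18, 22]

Final sorted array: [7, 7, 12, 17, 18, 22]

The merge sort proceeds by recursively splitting the array and merging sorted halves.
After all merges, the sorted array is [7, 7, 12, 17, 18, 22].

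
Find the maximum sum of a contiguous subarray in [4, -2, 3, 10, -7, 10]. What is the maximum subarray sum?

Using Kadane's algorithm on [4, -2, 3, 10, -7, 10]:

Scanning through the array:
Position 1 (value -2): max_ending_here = 2, max_so_far = 4
Position 2 (value 3): max_ending_here = 5, max_so_far = 5
Position 3 (value 10): max_ending_here = 15, max_so_far = 15
Position 4 (value -7): max_ending_here = 8, max_so_far = 15
Position 5 (value 10): max_ending_here = 18, max_so_far = 18

Maximum subarray: [4, -2, 3, 10, -7, 10]
Maximum sum: 18

The maximum subarray is [4, -2, 3, 10, -7, 10] with sum 18. This subarray runs from index 0 to index 5.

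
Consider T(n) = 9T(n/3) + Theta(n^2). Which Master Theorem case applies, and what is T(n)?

Master Theorem for T(n) = 9T(n/3) + O(n^2):

a = 9, b = 3, c = 2
log_b(a) = log_3(9) = 2.0000

Case 2: c = 2 = log_3(9) = 2.0000
T(n) = O(n^2 log n) = O(n^2 log n)

For T(n) = 9T(n/3) + O(n^2): log_3(9) = 2.0000. This is Case 2 of the Master Theorem (c = log_b(a), equal work at all levels), giving O(n^2 log n).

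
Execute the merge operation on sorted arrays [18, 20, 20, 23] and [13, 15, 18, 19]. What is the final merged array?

Merging process:

Compare 18 vs 13: take 13 from right. Merged: [13]
Compare 18 vs 15: take 15 from right. Merged: [13, 15]
Compare 18 vs 18: take 18 from left. Merged: [13, 15, 18]
Compare 20 vs 18: take 18 from right. Merged: [13, 15, 18, 18]
Compare 20 vs 19: take 19 from right. Merged: [13, 15, 18, 18, 19]
Append remaining from left: [20, 20, 23]. Merged: [13, 15, 18, 18, 19, 20, 20, 23]

Final merged array: [13, 15, 18, 18, 19, 20, 20, 23]
Total comparisons: 5

The merged array is [13, 15, 18, 18, 19, 20, 20, 23], requiring 5 comparisons. The merge step runs in O(n) time where n is the total number of elements.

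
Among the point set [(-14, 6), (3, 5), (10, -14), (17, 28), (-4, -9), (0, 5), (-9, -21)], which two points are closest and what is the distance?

Computing all pairwise distances among 7 points:

d((-14, 6), (3, 5)) = 17.0294
d((-14, 6), (10, -14)) = 31.241
d((-14, 6), (17, 28)) = 38.0132
d((-14, 6), (-4, -9)) = 18.0278
d((-14, 6), (0, 5)) = 14.0357
d((-14, 6), (-9, -21)) = 27.4591
d((3, 5), (10, -14)) = 20.2485
d((3, 5), (17, 28)) = 26.9258
d((3, 5), (-4, -9)) = 15.6525
d((3, 5), (0, 5)) = 3.0 <-- minimum
d((3, 5), (-9, -21)) = 28.6356
d((10, -14), (17, 28)) = 42.5793
d((10, -14), (-4, -9)) = 14.8661
d((10, -14), (0, 5)) = 21.4709
d((10, -14), (-9, -21)) = 20.2485
d((17, 28), (-4, -9)) = 42.5441
d((17, 28), (0, 5)) = 28.6007
d((17, 28), (-9, -21)) = 55.4707
d((-4, -9), (0, 5)) = 14.5602
d((-4, -9), (-9, -21)) = 13.0
d((0, 5), (-9, -21)) = 27.5136

Closest pair: (3, 5) and (0, 5) with distance 3.0

The closest pair is (3, 5) and (0, 5) with Euclidean distance 3.0. For 7 points, brute-force pairwise comparison is shown above. For large n, the divide-and-conquer algorithm (sort by x, recurse on halves, check the dividing strip) achieves O(n log n).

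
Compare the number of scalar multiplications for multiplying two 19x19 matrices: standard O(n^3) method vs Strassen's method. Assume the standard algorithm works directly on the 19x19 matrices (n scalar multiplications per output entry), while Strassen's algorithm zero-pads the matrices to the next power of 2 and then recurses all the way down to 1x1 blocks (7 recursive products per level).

Matrix multiplication for 19x19 matrices:

Strassen's algorithm requires power-of-2 dimensions. Pad 19x19 to 32x32 (next power of 2).

Standard algorithm: 19^3 = 6859 multiplications
Strassen's algorithm: 7^(log2(32)) = 7^5 = 16807 multiplications
Difference: 6859 - 16807 = -9948 (Strassen uses MORE here due to padding overhead — for small or just-over-power-of-2 n, padding can outweigh the per-level savings)

Standard: 6859 multiplications (19^3). Strassen: 16807 multiplications (7^5, after padding to 32x32). Strassen reduces 8 recursive multiplications to 7 at each level.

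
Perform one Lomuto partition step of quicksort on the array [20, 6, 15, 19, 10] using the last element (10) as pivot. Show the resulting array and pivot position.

Lomuto partition with pivot = 10:

Initial array: [20, 6, 15, 19, 10]

arr[0]=20 > 10: no swap
arr[1]=6 <= 10: swap with position 0, array becomes [6, 20, 15, 19, 10]
arr[2]=15 > 10: no swap
arr[3]=19 > 10: no swap

Place pivot at position 1: [6, 10, 15, 19, 20]
Pivot position: 1

After partitioning with pivot 10, the array becomes [6, 10, 15, 19, 20]. The pivot is placed at index 1. All elements to the left of the pivot are <= 10, and all elements to the right are > 10.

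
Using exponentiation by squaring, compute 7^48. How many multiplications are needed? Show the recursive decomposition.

Computing 7^48 by squaring (build up from 7^1; each line after the first costs one multiplication):

7^1 = 7
7^2 = (7^1)^2 = 7^2 = 49
7^3 = 7 * 7^2 = 7 * 49 = 343
7^6 = (7^3)^2 = 343^2 = 117649
7^12 = (7^6)^2 = 117649^2 = 13841287201
7^24 = (7^12)^2 = 13841287201^2 = 191581231380566414401
7^48 = (7^24)^2 = 191581231380566414401^2 = 36703368217294125441230211032033660188801

Result: 36703368217294125441230211032033660188801
Multiplications needed: 6 (6 lines after 7^1)

7^48 = 36703368217294125441230211032033660188801. Using exponentiation by squaring, this requires 6 multiplications. The key idea: if the exponent is even, square the half-power; if odd, multiply by the base once.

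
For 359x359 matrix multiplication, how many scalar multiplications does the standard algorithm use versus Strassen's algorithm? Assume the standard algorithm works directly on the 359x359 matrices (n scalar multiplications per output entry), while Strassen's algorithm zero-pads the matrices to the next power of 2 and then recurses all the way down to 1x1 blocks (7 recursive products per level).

Matrix multiplication for 359x359 matrices:

Strassen's algorithm requires power-of-2 dimensions. Pad 359x359 to 512x512 (next power of 2).

Standard algorithm: 359^3 = 46268279 multiplications
Strassen's algorithm: 7^(log2(512)) = 7^9 = 40353607 multiplications
Savings: 46268279 - 40353607 = 5914672 multiplications

Standard: 46268279 multiplications (359^3). Strassen: 40353607 multiplications (7^9, after padding to 512x512). Strassen reduces 8 recursive multiplications to 7 at each level.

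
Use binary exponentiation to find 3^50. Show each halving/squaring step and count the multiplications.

Computing 3^50 by squaring (build up from 3^1; each line after the first costs one multiplication):

3^1 = 3
3^2 = (3^1)^2 = 3^2 = 9
3^3 = 3 * 3^2 = 3 * 9 = 27
3^6 = (3^3)^2 = 27^2 = 729
3^12 = (3^6)^2 = 729^2 = 531441
3^24 = (3^12)^2 = 531441^2 = 282429536481
3^25 = 3 * 3^24 = 3 * 282429536481 = 847288609443
3^50 = (3^25)^2 = 847288609443^2 = 717897987691852588770249

Result: 717897987691852588770249
Multiplications needed: 7 (7 lines after 3^1)

3^50 = 717897987691852588770249. Using exponentiation by squaring, this requires 7 multiplications. The key idea: if the exponent is even, square the half-power; if odd, multiply by the base once.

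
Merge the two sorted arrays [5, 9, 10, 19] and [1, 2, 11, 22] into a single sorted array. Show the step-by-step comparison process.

Merging process:

Compare 5 vs 1: take 1 from right. Merged: [1]
Compare 5 vs 2: take 2 from right. Merged: [1, 2]
Compare 5 vs 11: take 5 from left. Merged: [1, 2, 5]
Compare 9 vs 11: take 9 from left. Merged: [1, 2, 5, 9]
Compare 10 vs 11: take 10 from left. Merged: [1, 2, 5, 9, 10]
Compare 19 vs 11: take 11 from right. Merged: [1, 2, 5, 9, 10, 11]
Compare 19 vs 22: take 19 from left. Merged: [1, 2, 5, 9, 10, 11, 19]
Append remaining from right: [22]. Merged: [1, 2, 5, 9, 10, 11, 19, 22]

Final merged array: [1, 2, 5, 9, 10, 11, 19, 22]
Total comparisons: 7

The merged array is [1, 2, 5, 9, 10, 11, 19, 22], requiring 7 comparisons. The merge step runs in O(n) time where n is the total number of elements.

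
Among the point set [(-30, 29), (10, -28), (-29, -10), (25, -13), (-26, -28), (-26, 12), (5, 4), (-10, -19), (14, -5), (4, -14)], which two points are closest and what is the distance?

Computing all pairwise distances among 10 points:

d((-30, 29), (10, -28)) = 69.6348
d((-30, 29), (-29, -10)) = 39.0128
d((-30, 29), (25, -13)) = 69.2026
d((-30, 29), (-26, -28)) = 57.1402
d((-30, 29), (-26, 12)) = 17.4642
d((-30, 29), (5, 4)) = 43.0116
d((-30, 29), (-10, -19)) = 52.0
d((-30, 29), (14, -5)) = 55.6058
d((-30, 29), (4, -14)) = 54.8179
d((10, -28), (-29, -10)) = 42.9535
d((10, -28), (25, -13)) = 21.2132
d((10, -28), (-26, -28)) = 36.0
d((10, -28), (-26, 12)) = 53.8145
d((10, -28), (5, 4)) = 32.3883
d((10, -28), (-10, -19)) = 21.9317
d((10, -28), (14, -5)) = 23.3452
d((10, -28), (4, -14)) = 15.2315
d((-29, -10), (25, -13)) = 54.0833
d((-29, -10), (-26, -28)) = 18.2483
d((-29, -10), (-26, 12)) = 22.2036
d((-29, -10), (5, 4)) = 36.7696
d((-29, -10), (-10, -19)) = 21.0238
d((-29, -10), (14, -5)) = 43.2897
d((-29, -10), (4, -14)) = 33.2415
d((25, -13), (-26, -28)) = 53.1601
d((25, -13), (-26, 12)) = 56.7979
d((25, -13), (5, 4)) = 26.2488
d((25, -13), (-10, -19)) = 35.5106
d((25, -13), (14, -5)) = 13.6015
d((25, -13), (4, -14)) = 21.0238
d((-26, -28), (-26, 12)) = 40.0
d((-26, -28), (5, 4)) = 44.5533
d((-26, -28), (-10, -19)) = 18.3576
d((-26, -28), (14, -5)) = 46.1411
d((-26, -28), (4, -14)) = 33.1059
d((-26, 12), (5, 4)) = 32.0156
d((-26, 12), (-10, -19)) = 34.8855
d((-26, 12), (14, -5)) = 43.4626
d((-26, 12), (4, -14)) = 39.6989
d((5, 4), (-10, -19)) = 27.4591
d((5, 4), (14, -5)) = 12.7279 <-- minimum
d((5, 4), (4, -14)) = 18.0278
d((-10, -19), (14, -5)) = 27.7849
d((-10, -19), (4, -14)) = 14.8661
d((14, -5), (4, -14)) = 13.4536

Closest pair: (5, 4) and (14, -5) with distance 12.7279

The closest pair is (5, 4) and (14, -5) with Euclidean distance 12.7279. For 10 points, brute-force pairwise comparison is shown above. For large n, the divide-and-conquer algorithm (sort by x, recurse on halves, check the dividing strip) achieves O(n log n).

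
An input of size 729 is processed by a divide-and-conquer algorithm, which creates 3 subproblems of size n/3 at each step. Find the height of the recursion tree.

For divide and conquer with division factor 3:

Problem sizes at each level:
Level 0: 729
Level 1: 243
Level 2: 81
Level 3: 27
Level 4: 9
Level 5: 3
Level 6: 1

The root is level 0 and the size-1 base case is level 6 (the tree spans levels 0 through 6, i.e. 7 levels counting the root), so the depth is the number of divisions: log_3(729) = 6

The recursion tree depth is log_3(729) = 6. At each level, the problem size is divided by 3, so it takes 6 divisions to reduce to a base case of size 1. The algorithm makes 3 recursive calls at each level.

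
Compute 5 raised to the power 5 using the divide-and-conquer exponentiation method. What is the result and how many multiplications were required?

Computing 5^5 by squaring (build up from 5^1; each line after the first costs one multiplication):

5^1 = 5
5^2 = (5^1)^2 = 5^2 = 25
5^4 = (5^2)^2 = 25^2 = 625
5^5 = 5 * 5^4 = 5 * 625 = 3125

Result: 3125
Multiplications needed: 3 (3 lines after 5^1)

5^5 = 3125. Using exponentiation by squaring, this requires 3 multiplications. The key idea: if the exponent is even, square the half-power; if odd, multiply by the base once.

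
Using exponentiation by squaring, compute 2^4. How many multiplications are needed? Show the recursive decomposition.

Computing 2^4 by squaring (build up from 2^1; each line after the first costs one multiplication):

2^1 = 2
2^2 = (2^1)^2 = 2^2 = 4
2^4 = (2^2)^2 = 4^2 = 16

Result: 16
Multiplications needed: 2 (2 lines after 2^1)

2^4 = 16. Using exponentiation by squaring, this requires 2 multiplications. The key idea: if the exponent is even, square the half-power; if odd, multiply by the base once.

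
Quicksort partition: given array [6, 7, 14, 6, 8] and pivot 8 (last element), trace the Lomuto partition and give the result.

Lomuto partition with pivot = 8:

Initial array: [6, 7, 14, 6, 8]

arr[0]=6 <= 8: swap with position 0, array becomes [6, 7, 14, 6, 8]
arr[1]=7 <= 8: swap with position 1, array becomes [6, 7, 14, 6, 8]
arr[2]=14 > 8: no swap
arr[3]=6 <= 8: swap with position 2, array becomes [6, 7, 6, 14, 8]

Place pivot at position 3: [6, 7, 6, 8, 14]
Pivot position: 3

After partitioning with pivot 8, the array becomes [6, 7, 6, 8, 14]. The pivot is placed at index 3. All elements to the left of the pivot are <= 8, and all elements to the right are > 8.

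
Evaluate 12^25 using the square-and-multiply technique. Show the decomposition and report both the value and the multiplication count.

Computing 12^25 by squaring (build up from 12^1; each line after the first costs one multiplication):

12^1 = 12
12^2 = (12^1)^2 = 12^2 = 144
12^3 = 12 * 12^2 = 12 * 144 = 1728
12^6 = (12^3)^2 = 1728^2 = 2985984
12^12 = (12^6)^2 = 2985984^2 = 8916100448256
12^24 = (12^12)^2 = 8916100448256^2 = 79496847203390844133441536
12^25 = 12 * 12^24 = 12 * 79496847203390844133441536 = 953962166440690129601298432

Result: 953962166440690129601298432
Multiplications needed: 6 (6 lines after 12^1)

12^25 = 953962166440690129601298432. Using exponentiation by squaring, this requires 6 multiplications. The key idea: if the exponent is even, square the half-power; if odd, multiply by the base once.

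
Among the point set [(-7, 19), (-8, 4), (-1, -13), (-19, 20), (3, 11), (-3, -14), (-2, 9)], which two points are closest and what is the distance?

Computing all pairwise distances among 7 points:

d((-7, 19), (-8, 4)) = 15.0333
d((-7, 19), (-1, -13)) = 32.5576
d((-7, 19), (-19, 20)) = 12.0416
d((-7, 19), (3, 11)) = 12.8062
d((-7, 19), (-3, -14)) = 33.2415
d((-7, 19), (-2, 9)) = 11.1803
d((-8, 4), (-1, -13)) = 18.3848
d((-8, 4), (-19, 20)) = 19.4165
d((-8, 4), (3, 11)) = 13.0384
d((-8, 4), (-3, -14)) = 18.6815
d((-8, 4), (-2, 9)) = 7.8102
d((-1, -13), (-19, 20)) = 37.5899
d((-1, -13), (3, 11)) = 24.3311
d((-1, -13), (-3, -14)) = 2.2361 <-- minimum
d((-1, -13), (-2, 9)) = 22.0227
d((-19, 20), (3, 11)) = 23.7697
d((-19, 20), (-3, -14)) = 37.5766
d((-19, 20), (-2, 9)) = 20.2485
d((3, 11), (-3, -14)) = 25.7099
d((3, 11), (-2, 9)) = 5.3852
d((-3, -14), (-2, 9)) = 23.0217

Closest pair: (-1, -13) and (-3, -14) with distance 2.2361

The closest pair is (-1, -13) and (-3, -14) with Euclidean distance 2.2361. For 7 points, brute-force pairwise comparison is shown above. For large n, the divide-and-conquer algorithm (sort by x, recurse on halves, check the dividing strip) achieves O(n log n).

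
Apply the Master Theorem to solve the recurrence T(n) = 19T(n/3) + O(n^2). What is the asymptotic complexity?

Master Theorem for T(n) = 19T(n/3) + O(n^2):

a = 19, b = 3, c = 2
log_b(a) = log_3(19) = 2.6801

Case 1: c = 2 < log_3(19) = 2.6801
T(n) = O(n^(log_3 19))

For T(n) = 19T(n/3) + O(n^2): log_3(19) = 2.6801. This is Case 1 of the Master Theorem (c < log_b(a), work dominated by leaves), giving O(n^(log_3 19)).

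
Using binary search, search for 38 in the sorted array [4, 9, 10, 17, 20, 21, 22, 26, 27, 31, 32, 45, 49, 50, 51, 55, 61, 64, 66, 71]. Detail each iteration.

Binary search for 38 in [4, 9, 10, 17, 20, 21, 22, 26, 27, 31, 32, 45, 49, 50, 51, 55, 61, 64, 66, 71]:

lo=0, hi=19, mid=9, arr[mid]=31 -> 31 < 38, search right half
lo=10, hi=19, mid=14, arr[mid]=51 -> 51 > 38, search left half
lo=10, hi=13, mid=11, arr[mid]=45 -> 45 > 38, search left half
lo=10, hi=10, mid=10, arr[mid]=32 -> 32 < 38, search right half
lo=11 > hi=10, target 38 not found

Binary search determines that 38 is not in the array after 4 comparisons. The search space was exhausted without finding the target.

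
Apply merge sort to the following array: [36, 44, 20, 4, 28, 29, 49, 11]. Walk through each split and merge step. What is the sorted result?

Merge sort trace:

Split: [36, 44, 20, 4, 28, 29, 49, 11] -> [36, 44, 20, 4] and [28, 29, 49, 11]
  Split: [36, 44, 20, 4] -> [36, 44] and [20, 4]
    Split: [36, 44] -> [36] and [44]
    Merge: [36] + [44] -> [36, 44]
    Split: [20, 4] -> [20] and [4]
    Merge: [20] + [4] -> [4, 20]
  Merge: [36, 44] + [4, 20] -> [4, 20, 36, 44]
  Split: [28, 29, 49, 11] -> [28, 29] and [49, 11]
    Split: [28, 29] -> [28] and [29]
    Merge: [28] + [29] -> [28, 29]
    Split: [49, 11] -> [49] and [11]
    Merge: [49] + [11] -> [11, 49]
  Merge: [28, 29] + [11, 49] -> [11, 28, 29, 49]
Merge: [4, 20, 36, 44] + [11, 28, 29, 49] -> [4, 11, 20, 28, 29, 36, 44, 49]

Final sorted array: [4, 11, 20, 28, 29, 36, 44, 49]

The merge sort proceeds by recursively splitting the array and merging sorted halves.
After all merges, the sorted array is [4, 11, 20, 28, 29, 36, 44, 49].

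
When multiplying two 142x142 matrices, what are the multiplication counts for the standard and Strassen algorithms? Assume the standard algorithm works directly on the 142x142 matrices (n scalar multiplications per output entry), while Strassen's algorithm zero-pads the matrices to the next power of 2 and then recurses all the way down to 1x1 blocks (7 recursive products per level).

Matrix multiplication for 142x142 matrices:

Strassen's algorithm requires power-of-2 dimensions. Pad 142x142 to 256x256 (next power of 2).

Standard algorithm: 142^3 = 2863288 multiplications
Strassen's algorithm: 7^(log2(256)) = 7^8 = 5764801 multiplications
Difference: 2863288 - 5764801 = -2901513 (Strassen uses MORE here due to padding overhead — for small or just-over-power-of-2 n, padding can outweigh the per-level savings)

Standard: 2863288 multiplications (142^3). Strassen: 5764801 multiplications (7^8, after padding to 256x256). Strassen reduces 8 recursive multiplications to 7 at each level.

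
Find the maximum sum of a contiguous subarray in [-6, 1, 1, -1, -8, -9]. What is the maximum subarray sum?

Using Kadane's algorithm on [-6, 1, 1, -1, -8, -9]:

Scanning through the array:
Position 1 (value 1): max_ending_here = 1, max_so_far = 1
Position 2 (value 1): max_ending_here = 2, max_so_far = 2
Position 3 (value -1): max_ending_here = 1, max_so_far = 2
Position 4 (value -8): max_ending_here = -7, max_so_far = 2
Position 5 (value -9): max_ending_here = -9, max_so_far = 2

Maximum subarray: [1, 1]
Maximum sum: 2

The maximum subarray is [1, 1] with sum 2. This subarray runs from index 1 to index 2.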